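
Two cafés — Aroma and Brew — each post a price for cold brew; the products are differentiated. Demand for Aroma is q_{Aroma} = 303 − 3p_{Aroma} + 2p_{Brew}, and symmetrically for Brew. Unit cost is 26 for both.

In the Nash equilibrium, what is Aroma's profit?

14386.6875

Aroma's profit: π = (p_{Aroma} − 26)(303 − 3p_{Aroma} + 2p_{Brew}).
∂π/∂p_{Aroma} = 381 − 6p_{Aroma} + 2p_{Brew} = 0 ⇒ p_{Aroma} = 63.5 + (1/3)p_{Brew}.
By symmetry p_{Brew} = p_{Aroma}; substituting into the reaction function, (2/3)p_{Aroma} = 63.5 and p_{Aroma} = 95.25.
q_{Aroma} = 303 − 3·95.25 + 2·95.25 = 207.75.
Profit = (95.25 − 26)·207.75 = 14386.6875.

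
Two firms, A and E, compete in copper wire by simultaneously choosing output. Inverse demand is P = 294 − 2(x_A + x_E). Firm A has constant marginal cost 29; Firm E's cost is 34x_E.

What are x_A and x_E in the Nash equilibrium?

45, 42.5

Firm A's profit: π = x_A(294 − 2(x_A + x_E)) − 29x_A.
∂π/∂x_A = 265 − 4x_A − 2x_E = 0, so x_A = 66.25 − 0.5x_E.
By the same steps for E: x_E = 65 − 0.5x_A.
Plugging x_E into A's best response: x_A = 66.25 − 0.5(65 − 0.5x_A) ⇒ 0.75x_A = 33.75, so x_A = 45.
Then x_E = 65 − 0.5·45 = 42.5.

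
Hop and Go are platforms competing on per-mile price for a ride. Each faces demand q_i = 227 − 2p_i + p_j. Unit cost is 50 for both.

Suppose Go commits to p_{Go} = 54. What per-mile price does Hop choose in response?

95.25

Hop's profit: π = (p_{Hop} − 50)(227 − 2p_{Hop} + p_{Go}).
∂π/∂p_{Hop} = 327 − 4p_{Hop} + p_{Go} = 0 ⇒ p_{Hop} = 81.75 + 0.25p_{Go}.
At p_{Go} = 54: p_{Hop} = 81.75 + 0.25·54 = 95.25.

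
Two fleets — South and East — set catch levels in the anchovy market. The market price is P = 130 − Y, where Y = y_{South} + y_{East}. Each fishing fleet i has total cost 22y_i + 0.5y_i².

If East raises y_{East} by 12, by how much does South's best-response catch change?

-4

Fishing fleet South's profit: π = y_{South}(130 − (y_{South} + y_{East})) − 22y_{South} − 0.5y_{South}².
∂π/∂y_{South} = 108 − 3y_{South} − y_{East} = 0, so y_{South} = 36 − (1/3)y_{East}.
The reaction-function slope is −1/3, so a 12-unit rise in y_{East} moves y_{South} by −1/3 × 12 = −4. South's best response falls — the actions are strategic substitutes.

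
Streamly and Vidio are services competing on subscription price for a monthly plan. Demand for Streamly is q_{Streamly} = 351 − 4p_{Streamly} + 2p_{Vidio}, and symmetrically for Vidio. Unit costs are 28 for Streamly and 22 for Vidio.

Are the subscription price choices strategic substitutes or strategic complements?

strategic complements

Streamly's profit: π = (p_{Streamly} − 28)(351 − 4p_{Streamly} + 2p_{Vidio}).
∂π/∂p_{Streamly} = 463 − 8p_{Streamly} + 2p_{Vidio} = 0 ⇒ p_{Streamly} = 57.875 + 0.25p_{Vidio}.
The best-response slope dp_{Streamly}/dp_{Vidio} = 0.25 > 0: the reaction function is upward-sloping, so the choices are strategic complements.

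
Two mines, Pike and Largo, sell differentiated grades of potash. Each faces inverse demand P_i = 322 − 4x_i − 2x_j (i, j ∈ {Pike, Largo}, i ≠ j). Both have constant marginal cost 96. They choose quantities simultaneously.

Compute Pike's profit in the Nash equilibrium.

Mine Pike's profit: π = x_{Pike}(322 − 4x_{Pike} − 2x_{Largo}) − 96x_{Pike}.
∂π/∂x_{Pike} = 226 − 8x_{Pike} − 2x_{Largo} = 0 ⇒ x_{Pike} = 28.25 − 0.25x_{Largo}.
By symmetry x_{Largo} = x_{Pike}; substituting into the reaction function, 1.25x_{Pike} = 28.25 and x_{Pike} = 22.6.
P_{Pike} = 322 − 4·22.6 − 2·22.6 = 186.4.
Profit = (186.4 − 96)·22.6 = 2043.04.

2043.04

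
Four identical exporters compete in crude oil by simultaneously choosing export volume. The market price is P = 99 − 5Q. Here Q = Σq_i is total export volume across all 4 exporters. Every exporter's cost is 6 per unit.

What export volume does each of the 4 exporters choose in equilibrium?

A representative exporter's profit is π_i = q_i(99 − 5Q) − 6q_i, with Q = q_i + Σ_{j≠i} q_j.
First-order condition: 93 − 10q_i − 5Σ_{j≠i} q_j = 0.
In a symmetric equilibrium every exporter chooses the same q, so Σ_{j≠i} q_j = 3q. The condition becomes 93 − 25q = 0, giving q = 93/25 = 3.72.

3.72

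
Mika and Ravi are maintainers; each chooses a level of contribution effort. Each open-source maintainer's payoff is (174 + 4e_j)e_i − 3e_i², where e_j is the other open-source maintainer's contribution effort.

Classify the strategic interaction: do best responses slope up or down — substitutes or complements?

strategic complements

Mika's payoff is (174 + 4e_R)e_M − 3e_M².
∂π/∂e_M = 174 + 4e_R − 6e_M = 0, so e_M = 29 + (2/3)e_R.
The best-response slope de_M/de_R = 2/3 > 0: the reaction function is upward-sloping, so the choices are strategic complements.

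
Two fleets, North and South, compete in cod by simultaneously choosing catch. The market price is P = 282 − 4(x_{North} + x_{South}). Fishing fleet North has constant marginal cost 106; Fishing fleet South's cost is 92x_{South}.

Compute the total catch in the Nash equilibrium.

Fishing fleet North's profit: π = x_{North}(282 − 4(x_{North} + x_{South})) − 106x_{North}.
∂π/∂x_{North} = 176 − 8x_{North} − 4x_{South} = 0, so x_{North} = 22 − 0.5x_{South}.
By the same steps for South: x_{South} = 23.75 − 0.5x_{North}.
Substituting the second reaction function into the first: x_{North} = 22 − 0.5(23.75 − 0.5x_{North}), which gives 0.75x_{North} = 10.125 ⇒ x_{North} = 13.5.
Then x_{South} = 23.75 − 0.5·13.5 = 17.
Total catch: 13.5 + 17 = 30.5.

30.5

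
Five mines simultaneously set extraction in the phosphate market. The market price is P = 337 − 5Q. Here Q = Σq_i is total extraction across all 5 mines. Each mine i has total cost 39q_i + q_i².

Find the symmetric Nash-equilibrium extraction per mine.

9.3125

A representative mine's profit is π_i = q_i(337 − 5Q) − 39q_i − q_i², with Q = q_i + Σ_{j≠i} q_j.
First-order condition: 298 − 12q_i − 5Σ_{j≠i} q_j = 0.
With identical mines, set every q_j = q: then 298 − 12q − 20q = 0, i.e. q = 298/32 = 9.3125.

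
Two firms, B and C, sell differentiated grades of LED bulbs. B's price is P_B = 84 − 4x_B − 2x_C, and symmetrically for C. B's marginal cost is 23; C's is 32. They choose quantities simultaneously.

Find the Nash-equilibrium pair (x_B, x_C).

Firm B's profit: π = x_B(84 − 4x_B − 2x_C) − 23x_B.
∂π/∂x_B = 61 − 8x_B − 2x_C = 0 ⇒ x_B = 7.625 − 0.25x_C.
Similarly x_C = 6.5 − 0.25x_B.
Substituting the second reaction function into the first: x_B = 7.625 − 0.25(6.5 − 0.25x_B), which gives 0.9375x_B = 6 ⇒ x_B = 6.4.
Then x_C = 6.5 − 0.25·6.4 = 4.9.

6.4, 4.9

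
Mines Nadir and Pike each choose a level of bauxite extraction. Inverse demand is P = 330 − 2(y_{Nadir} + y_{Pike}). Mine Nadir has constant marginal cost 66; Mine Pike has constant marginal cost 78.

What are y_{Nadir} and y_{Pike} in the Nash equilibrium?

Mine Nadir's profit: π = y_{Nadir}(330 − 2(y_{Nadir} + y_{Pike})) − 66y_{Nadir}.
∂π/∂y_{Nadir} = 264 − 4y_{Nadir} − 2y_{Pike} = 0, so y_{Nadir} = 66 − 0.5y_{Pike}.
By the same steps for Pike: y_{Pike} = 63 − 0.5y_{Nadir}.
Solving the two reaction functions simultaneously: (1 − (−0.5)(−0.5))y_{Nadir} = 66 − 0.5·63, so 0.75y_{Nadir} = 34.5 and y_{Nadir} = 46.
Then y_{Pike} = 63 − 0.5·46 = 40.

46, 40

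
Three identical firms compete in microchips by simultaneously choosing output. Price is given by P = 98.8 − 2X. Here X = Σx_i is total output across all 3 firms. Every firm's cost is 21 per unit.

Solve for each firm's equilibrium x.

9.725

A representative firm's profit is π_i = x_i(98.8 − 2X) − 21x_i, with X = x_i + Σ_{j≠i} x_j.
First-order condition: 77.8 − 4x_i − 2Σ_{j≠i} x_j = 0.
With identical firms, set every x_j = x: then 77.8 − 4x − 4x = 0, i.e. x = 77.8/8 = 9.725.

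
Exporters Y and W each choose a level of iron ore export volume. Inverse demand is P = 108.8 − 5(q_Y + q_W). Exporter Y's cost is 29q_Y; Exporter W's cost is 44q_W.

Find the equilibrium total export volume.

9.64

Exporter Y's profit: π = q_Y(108.8 − 5(q_Y + q_W)) − 29q_Y.
∂π/∂q_Y = 79.8 − 10q_Y − 5q_W = 0, so q_Y = 7.98 − 0.5q_W.
By the same steps for W: q_W = 6.48 − 0.5q_Y.
Solving the two reaction functions simultaneously: (1 − (−0.5)(−0.5))q_Y = 7.98 − 0.5·6.48, so 0.75q_Y = 4.74 and q_Y = 6.32.
Then q_W = 6.48 − 0.5·6.32 = 3.32.
Total export volume: 6.32 + 3.32 = 9.64.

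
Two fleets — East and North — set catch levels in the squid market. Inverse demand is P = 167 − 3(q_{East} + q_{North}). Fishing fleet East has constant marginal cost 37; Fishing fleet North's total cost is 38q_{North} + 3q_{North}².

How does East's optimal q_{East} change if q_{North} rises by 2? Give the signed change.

-1

Fishing fleet East's profit: π = q_{East}(167 − 3(q_{East} + q_{North})) − 37q_{East}.
∂π/∂q_{East} = 130 − 6q_{East} − 3q_{North} = 0, so q_{East} = 65/3 − 0.5q_{North}.
The reaction-function slope is −0.5, so a 2-unit rise in q_{North} moves q_{East} by −0.5 × 2 = −1. East's best response falls — the actions are strategic substitutes.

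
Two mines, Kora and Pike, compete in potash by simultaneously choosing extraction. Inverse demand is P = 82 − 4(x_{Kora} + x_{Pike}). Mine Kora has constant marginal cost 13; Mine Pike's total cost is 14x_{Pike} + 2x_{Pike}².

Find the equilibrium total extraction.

Mine Kora's profit: π = x_{Kora}(82 − 4(x_{Kora} + x_{Pike})) − 13x_{Kora}.
∂π/∂x_{Kora} = 69 − 8x_{Kora} − 4x_{Pike} = 0, so x_{Kora} = 8.625 − 0.5x_{Pike}.
For Pike: ∂π/∂x_{Pike} = 68 − 12x_{Pike} − 4x_{Kora} = 0 ⇒ x_{Pike} = 17/3 − (1/3)x_{Kora}.
Plugging x_{Pike} into Kora's best response: x_{Kora} = 8.625 − 0.5(17/3 − (1/3)x_{Kora}) ⇒ (5/6)x_{Kora} = 139/24, so x_{Kora} = 6.95.
Then x_{Pike} = 17/3 − (1/3)·6.95 = 3.35.
Total extraction: 6.95 + 3.35 = 10.3.

10.3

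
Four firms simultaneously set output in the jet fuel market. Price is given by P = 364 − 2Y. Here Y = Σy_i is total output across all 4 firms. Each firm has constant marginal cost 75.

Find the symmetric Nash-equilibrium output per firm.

28.9

A representative firm's profit is π_i = y_i(364 − 2Y) − 75y_i, with Y = y_i + Σ_{j≠i} y_j.
First-order condition: 289 − 4y_i − 2Σ_{j≠i} y_j = 0.
With identical firms, set every y_j = y: then 289 − 4y − 6y = 0, i.e. y = 289/10 = 28.9.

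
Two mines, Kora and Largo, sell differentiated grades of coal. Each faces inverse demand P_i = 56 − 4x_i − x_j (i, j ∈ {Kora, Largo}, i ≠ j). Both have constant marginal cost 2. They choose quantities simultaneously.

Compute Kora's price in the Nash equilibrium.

Mine Kora's profit: π = x_{Kora}(56 − 4x_{Kora} − x_{Largo}) − 2x_{Kora}.
∂π/∂x_{Kora} = 54 − 8x_{Kora} − x_{Largo} = 0 ⇒ x_{Kora} = 6.75 − 0.125x_{Largo}.
By symmetry x_{Largo} = x_{Kora}; substituting into the reaction function, 1.125x_{Kora} = 6.75 and x_{Kora} = 6.
P_{Kora} = 56 − 4·6 − 6 = 26.

26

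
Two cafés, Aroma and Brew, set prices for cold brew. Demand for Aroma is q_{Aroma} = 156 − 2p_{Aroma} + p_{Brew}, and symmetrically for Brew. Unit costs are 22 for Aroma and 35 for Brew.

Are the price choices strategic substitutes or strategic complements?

strategic complements

Aroma's profit: π = (p_{Aroma} − 22)(156 − 2p_{Aroma} + p_{Brew}).
∂π/∂p_{Aroma} = 200 − 4p_{Aroma} + p_{Brew} = 0 ⇒ p_{Aroma} = 50 + 0.25p_{Brew}.
The best-response slope dp_{Aroma}/dp_{Brew} = 0.25 > 0: the reaction function is upward-sloping, so the choices are strategic complements.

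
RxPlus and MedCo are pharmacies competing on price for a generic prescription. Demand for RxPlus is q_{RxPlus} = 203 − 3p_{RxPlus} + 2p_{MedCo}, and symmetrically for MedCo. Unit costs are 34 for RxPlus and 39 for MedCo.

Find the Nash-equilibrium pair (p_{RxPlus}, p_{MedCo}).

RxPlus's profit: π = (p_{RxPlus} − 34)(203 − 3p_{RxPlus} + 2p_{MedCo}).
∂π/∂p_{RxPlus} = 305 − 6p_{RxPlus} + 2p_{MedCo} = 0 ⇒ p_{RxPlus} = 305/6 + (1/3)p_{MedCo}.
Similarly p_{MedCo} = 160/3 + (1/3)p_{RxPlus}.
Substituting the second reaction function into the first: p_{RxPlus} = 305/6 + (1/3)(160/3 + (1/3)p_{RxPlus}), which gives (8/9)p_{RxPlus} = 1235/18 ⇒ p_{RxPlus} = 77.1875.
Then p_{MedCo} = 160/3 + (1/3)·77.1875 = 79.0625.

77.1875, 79.0625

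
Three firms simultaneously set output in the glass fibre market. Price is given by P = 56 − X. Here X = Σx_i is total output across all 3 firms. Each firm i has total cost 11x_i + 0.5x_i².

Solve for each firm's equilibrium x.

A representative firm's profit is π_i = x_i(56 − X) − 11x_i − 0.5x_i², with X = x_i + Σ_{j≠i} x_j.
First-order condition: 45 − 3x_i − Σ_{j≠i} x_j = 0.
In a symmetric equilibrium every firm chooses the same x, so Σ_{j≠i} x_j = 2x. The condition becomes 45 − 5x = 0, giving x = 45/5 = 9.

9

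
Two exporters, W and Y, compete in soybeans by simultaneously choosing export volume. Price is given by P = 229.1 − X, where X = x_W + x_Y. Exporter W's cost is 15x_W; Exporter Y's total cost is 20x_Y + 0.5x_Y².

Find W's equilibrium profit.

Exporter W's profit: π = x_W(229.1 − (x_W + x_Y)) − 15x_W.
∂π/∂x_W = 214.1 − 2x_W − x_Y = 0, so x_W = 107.05 − 0.5x_Y.
For Y: ∂π/∂x_Y = 209.1 − 3x_Y − x_W = 0 ⇒ x_Y = 69.7 − (1/3)x_W.
Plugging x_Y into W's best response: x_W = 107.05 − 0.5(69.7 − (1/3)x_W) ⇒ (5/6)x_W = 72.2, so x_W = 86.64.
Then x_Y = 69.7 − (1/3)·86.64 = 40.82.
Price P = 229.1 − 127.46 = 101.64.
W's profit: (101.64 − 15)·86.64 = 7506.4896.

7506.4896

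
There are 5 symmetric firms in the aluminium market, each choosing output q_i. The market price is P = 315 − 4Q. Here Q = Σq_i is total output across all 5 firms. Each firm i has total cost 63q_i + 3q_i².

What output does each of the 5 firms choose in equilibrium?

8.4

A representative firm's profit is π_i = q_i(315 − 4Q) − 63q_i − 3q_i², with Q = q_i + Σ_{j≠i} q_j.
First-order condition: 252 − 14q_i − 4Σ_{j≠i} q_j = 0.
In a symmetric equilibrium every firm chooses the same q, so Σ_{j≠i} q_j = 4q. The condition becomes 252 − 30q = 0, giving q = 252/30 = 8.4.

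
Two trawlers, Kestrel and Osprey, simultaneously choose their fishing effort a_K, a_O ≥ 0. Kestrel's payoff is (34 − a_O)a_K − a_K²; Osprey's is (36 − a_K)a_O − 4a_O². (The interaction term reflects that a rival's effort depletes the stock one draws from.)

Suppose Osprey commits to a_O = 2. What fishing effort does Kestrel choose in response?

Expanding Kestrel's payoff: 34a_K − a_Oa_K − a_K².
∂π/∂a_K = 34 − a_O − 2a_K = 0, so a_K = 17 − 0.5a_O.
At a_O = 2: a_K = 17 − 0.5·2 = 16.

16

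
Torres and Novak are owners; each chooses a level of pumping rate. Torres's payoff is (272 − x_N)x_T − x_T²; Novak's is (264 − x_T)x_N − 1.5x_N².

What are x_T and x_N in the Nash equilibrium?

110.4, 51.2

Expanding Torres's payoff: 272x_T − x_Nx_T − x_T².
∂π/∂x_T = 272 − x_N − 2x_T = 0, so x_T = 136 − 0.5x_N.
Likewise for Novak: x_N = 88 − (1/3)x_T.
Plugging x_N into Torres's best response: x_T = 136 − 0.5(88 − (1/3)x_T) ⇒ (5/6)x_T = 92, so x_T = 110.4.
Then x_N = 88 − (1/3)·110.4 = 51.2.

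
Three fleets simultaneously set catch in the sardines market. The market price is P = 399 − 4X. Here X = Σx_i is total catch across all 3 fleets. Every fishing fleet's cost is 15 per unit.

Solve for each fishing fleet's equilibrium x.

A representative fishing fleet's profit is π_i = x_i(399 − 4X) − 15x_i, with X = x_i + Σ_{j≠i} x_j.
First-order condition: 384 − 8x_i − 4Σ_{j≠i} x_j = 0.
In a symmetric equilibrium every fishing fleet chooses the same x, so Σ_{j≠i} x_j = 2x. The condition becomes 384 − 16x = 0, giving x = 384/16 = 24.

24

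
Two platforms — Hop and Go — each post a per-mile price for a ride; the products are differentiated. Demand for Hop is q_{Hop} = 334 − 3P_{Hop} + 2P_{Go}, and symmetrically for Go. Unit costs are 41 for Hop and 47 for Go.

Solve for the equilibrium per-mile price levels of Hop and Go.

115.375, 117.625

Hop's profit: π = (P_{Hop} − 41)(334 − 3P_{Hop} + 2P_{Go}).
∂π/∂P_{Hop} = 457 − 6P_{Hop} + 2P_{Go} = 0 ⇒ P_{Hop} = 457/6 + (1/3)P_{Go}.
Similarly P_{Go} = 475/6 + (1/3)P_{Hop}.
Solving the two reaction functions simultaneously: (1 − (1/3)(1/3))P_{Hop} = 457/6 + (1/3)·(475/6), so (8/9)P_{Hop} = 923/9 and P_{Hop} = 115.375.
Then P_{Go} = 475/6 + (1/3)·115.375 = 117.625.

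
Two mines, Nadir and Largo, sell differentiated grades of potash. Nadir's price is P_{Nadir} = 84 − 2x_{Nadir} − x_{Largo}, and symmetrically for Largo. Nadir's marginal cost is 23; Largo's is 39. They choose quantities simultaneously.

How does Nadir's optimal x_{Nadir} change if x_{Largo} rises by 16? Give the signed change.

Mine Nadir's profit: π = x_{Nadir}(84 − 2x_{Nadir} − x_{Largo}) − 23x_{Nadir}.
∂π/∂x_{Nadir} = 61 − 4x_{Nadir} − x_{Largo} = 0 ⇒ x_{Nadir} = 15.25 − 0.25x_{Largo}.
The reaction-function slope is −0.25, so a 16-unit rise in x_{Largo} moves x_{Nadir} by −0.25 × 16 = −4. Nadir's best response falls — the actions are strategic substitutes.

-4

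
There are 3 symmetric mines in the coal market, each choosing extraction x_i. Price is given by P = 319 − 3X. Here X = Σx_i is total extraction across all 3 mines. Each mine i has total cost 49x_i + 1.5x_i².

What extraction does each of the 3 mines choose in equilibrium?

A representative mine's profit is π_i = x_i(319 − 3X) − 49x_i − 1.5x_i², with X = x_i + Σ_{j≠i} x_j.
First-order condition: 270 − 9x_i − 3Σ_{j≠i} x_j = 0.
With identical mines, set every x_j = x: then 270 − 9x − 6x = 0, i.e. x = 270/15 = 18.

18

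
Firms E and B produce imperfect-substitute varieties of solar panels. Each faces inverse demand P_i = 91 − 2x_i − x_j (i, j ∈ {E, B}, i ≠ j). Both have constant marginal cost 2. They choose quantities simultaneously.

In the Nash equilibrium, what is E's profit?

633.68

Firm E's profit: π = x_E(91 − 2x_E − x_B) − 2x_E.
∂π/∂x_E = 89 − 4x_E − x_B = 0 ⇒ x_E = 22.25 − 0.25x_B.
Setting x_E = x_B in the reaction function: x_E = 22.25 − 0.25x_E, so x_E = 22.25 / 1.25 = 17.8.
P_E = 91 − 2·17.8 − 17.8 = 37.6.
Profit = (37.6 − 2)·17.8 = 633.68.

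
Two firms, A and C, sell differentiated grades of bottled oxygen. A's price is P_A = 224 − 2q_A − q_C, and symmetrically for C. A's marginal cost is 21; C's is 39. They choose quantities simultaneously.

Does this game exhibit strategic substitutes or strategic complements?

strategic substitutes

Firm A's profit: π = q_A(224 − 2q_A − q_C) − 21q_A.
∂π/∂q_A = 203 − 4q_A − q_C = 0 ⇒ q_A = 50.75 − 0.25q_C.
The best-response slope dq_A/dq_C = −0.25 < 0: the reaction function is downward-sloping, so the choices are strategic substitutes.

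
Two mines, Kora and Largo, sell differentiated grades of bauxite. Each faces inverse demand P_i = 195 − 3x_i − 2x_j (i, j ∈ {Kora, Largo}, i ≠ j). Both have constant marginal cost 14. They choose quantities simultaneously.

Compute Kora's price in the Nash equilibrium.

81.875

Mine Kora's profit: π = x_{Kora}(195 − 3x_{Kora} − 2x_{Largo}) − 14x_{Kora}.
∂π/∂x_{Kora} = 181 − 6x_{Kora} − 2x_{Largo} = 0 ⇒ x_{Kora} = 181/6 − (1/3)x_{Largo}.
The game is symmetric, so in equilibrium x_{Largo} = x_{Kora}: the reaction function gives (4/3)x_{Kora} = 181/6, hence x_{Kora} = 22.625.
P_{Kora} = 195 − 3·22.625 − 2·22.625 = 81.875.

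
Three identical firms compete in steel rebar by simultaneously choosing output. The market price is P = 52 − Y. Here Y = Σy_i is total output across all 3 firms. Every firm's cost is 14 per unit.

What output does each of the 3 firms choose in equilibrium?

9.5

A representative firm's profit is π_i = y_i(52 − Y) − 14y_i, with Y = y_i + Σ_{j≠i} y_j.
First-order condition: 38 − 2y_i − Σ_{j≠i} y_j = 0.
In a symmetric equilibrium every firm chooses the same y, so Σ_{j≠i} y_j = 2y. The condition becomes 38 − 4y = 0, giving y = 38/4 = 9.5.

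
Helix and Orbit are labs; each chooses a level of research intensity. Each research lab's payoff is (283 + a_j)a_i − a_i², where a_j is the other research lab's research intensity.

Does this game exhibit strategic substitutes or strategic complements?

strategic complements

Helix's payoff is (283 + a_O)a_H − a_H².
∂π/∂a_H = 283 + a_O − 2a_H = 0, so a_H = 141.5 + 0.5a_O.
The best-response slope da_H/da_O = 0.5 > 0: the reaction function is upward-sloping, so the choices are strategic complements.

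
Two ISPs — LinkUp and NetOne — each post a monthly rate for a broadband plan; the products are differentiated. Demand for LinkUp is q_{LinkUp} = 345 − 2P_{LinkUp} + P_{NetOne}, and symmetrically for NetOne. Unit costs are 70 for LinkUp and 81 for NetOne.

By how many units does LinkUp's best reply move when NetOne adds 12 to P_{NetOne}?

3

LinkUp's profit: π = (P_{LinkUp} − 70)(345 − 2P_{LinkUp} + P_{NetOne}).
∂π/∂P_{LinkUp} = 485 − 4P_{LinkUp} + P_{NetOne} = 0 ⇒ P_{LinkUp} = 121.25 + 0.25P_{NetOne}.
The reaction-function slope is 0.25, so a 12-unit rise in P_{NetOne} moves P_{LinkUp} by 0.25 × 12 = 3. LinkUp's best response rises — the actions are strategic complements.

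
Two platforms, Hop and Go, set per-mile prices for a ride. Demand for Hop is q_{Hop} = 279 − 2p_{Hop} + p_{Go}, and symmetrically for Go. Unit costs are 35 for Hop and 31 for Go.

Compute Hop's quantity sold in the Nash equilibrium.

161.6

Hop's profit: π = (p_{Hop} − 35)(279 − 2p_{Hop} + p_{Go}).
∂π/∂p_{Hop} = 349 − 4p_{Hop} + p_{Go} = 0 ⇒ p_{Hop} = 87.25 + 0.25p_{Go}.
Similarly p_{Go} = 85.25 + 0.25p_{Hop}.
Solving the two reaction functions simultaneously: (1 − (0.25)(0.25))p_{Hop} = 87.25 + 0.25·85.25, so 0.9375p_{Hop} = 108.5625 and p_{Hop} = 115.8.
Then p_{Go} = 85.25 + 0.25·115.8 = 114.2.
q_{Hop} = 279 − 2·115.8 + 114.2 = 161.6.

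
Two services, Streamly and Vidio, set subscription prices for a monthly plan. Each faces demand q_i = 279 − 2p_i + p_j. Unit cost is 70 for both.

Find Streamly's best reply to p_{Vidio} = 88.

126.75

Streamly's profit: π = (p_{Streamly} − 70)(279 − 2p_{Streamly} + p_{Vidio}).
∂π/∂p_{Streamly} = 419 − 4p_{Streamly} + p_{Vidio} = 0 ⇒ p_{Streamly} = 104.75 + 0.25p_{Vidio}.
At p_{Vidio} = 88: p_{Streamly} = 104.75 + 0.25·88 = 126.75.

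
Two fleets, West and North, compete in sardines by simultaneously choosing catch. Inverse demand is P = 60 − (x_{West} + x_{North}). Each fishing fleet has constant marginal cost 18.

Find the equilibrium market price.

32

Fishing fleet West's profit: π = x_{West}(60 − (x_{West} + x_{North})) − 18x_{West}.
∂π/∂x_{West} = 42 − 2x_{West} − x_{North} = 0, so x_{West} = 21 − 0.5x_{North}.
The game is symmetric, so in equilibrium x_{North} = x_{West}: the reaction function gives 1.5x_{West} = 21, hence x_{West} = 14.
Equilibrium price: P = 60 − 28 = 32.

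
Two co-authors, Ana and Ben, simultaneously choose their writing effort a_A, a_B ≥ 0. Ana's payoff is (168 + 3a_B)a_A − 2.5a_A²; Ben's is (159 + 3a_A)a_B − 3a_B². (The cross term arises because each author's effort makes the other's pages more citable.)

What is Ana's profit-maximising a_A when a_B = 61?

Expanding Ana's payoff: 168a_A + 3a_Ba_A − 2.5a_A².
∂π/∂a_A = 168 + 3a_B − 5a_A = 0, so a_A = 33.6 + 0.6a_B.
At a_B = 61: a_A = 33.6 + 0.6·61 = 70.2.

70.2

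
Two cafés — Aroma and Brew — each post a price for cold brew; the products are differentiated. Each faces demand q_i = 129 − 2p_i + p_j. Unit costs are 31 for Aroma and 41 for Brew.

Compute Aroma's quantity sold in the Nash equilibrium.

Aroma's profit: π = (p_{Aroma} − 31)(129 − 2p_{Aroma} + p_{Brew}).
∂π/∂p_{Aroma} = 191 − 4p_{Aroma} + p_{Brew} = 0 ⇒ p_{Aroma} = 47.75 + 0.25p_{Brew}.
Similarly p_{Brew} = 52.75 + 0.25p_{Aroma}.
Substituting the second reaction function into the first: p_{Aroma} = 47.75 + 0.25(52.75 + 0.25p_{Aroma}), which gives 0.9375p_{Aroma} = 60.9375 ⇒ p_{Aroma} = 65.
Then p_{Brew} = 52.75 + 0.25·65 = 69.
q_{Aroma} = 129 − 2·65 + 69 = 68.

68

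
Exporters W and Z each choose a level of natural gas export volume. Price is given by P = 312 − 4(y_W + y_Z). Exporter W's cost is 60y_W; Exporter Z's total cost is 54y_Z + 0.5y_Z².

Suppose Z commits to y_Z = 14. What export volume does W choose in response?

Exporter W's profit: π = y_W(312 − 4(y_W + y_Z)) − 60y_W.
∂π/∂y_W = 252 − 8y_W − 4y_Z = 0, so y_W = 31.5 − 0.5y_Z.
At y_Z = 14: y_W = 31.5 − 0.5·14 = 24.5.

24.5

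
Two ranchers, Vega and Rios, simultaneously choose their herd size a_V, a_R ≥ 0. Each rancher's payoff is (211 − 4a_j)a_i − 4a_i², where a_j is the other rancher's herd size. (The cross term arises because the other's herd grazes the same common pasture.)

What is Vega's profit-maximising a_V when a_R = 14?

Vega's payoff is (211 − 4a_R)a_V − 4a_V².
∂π/∂a_V = 211 − 4a_R − 8a_V = 0, so a_V = 26.375 − 0.5a_R.
At a_R = 14: a_V = 26.375 − 0.5·14 = 19.375.

19.375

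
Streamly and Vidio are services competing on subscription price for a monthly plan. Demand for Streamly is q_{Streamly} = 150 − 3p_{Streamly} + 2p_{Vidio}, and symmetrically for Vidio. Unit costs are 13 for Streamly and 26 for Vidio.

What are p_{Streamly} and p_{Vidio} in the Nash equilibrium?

49.6875, 54.5625

Streamly's profit: π = (p_{Streamly} − 13)(150 − 3p_{Streamly} + 2p_{Vidio}).
∂π/∂p_{Streamly} = 189 − 6p_{Streamly} + 2p_{Vidio} = 0 ⇒ p_{Streamly} = 31.5 + (1/3)p_{Vidio}.
Similarly p_{Vidio} = 38 + (1/3)p_{Streamly}.
Solving the two reaction functions simultaneously: (1 − (1/3)(1/3))p_{Streamly} = 31.5 + (1/3)·38, so (8/9)p_{Streamly} = 265/6 and p_{Streamly} = 49.6875.
Then p_{Vidio} = 38 + (1/3)·49.6875 = 54.5625.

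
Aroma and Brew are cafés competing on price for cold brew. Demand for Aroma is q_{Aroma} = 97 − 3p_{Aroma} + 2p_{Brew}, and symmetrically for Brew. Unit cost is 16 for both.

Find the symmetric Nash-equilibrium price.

36.25

Aroma's profit: π = (p_{Aroma} − 16)(97 − 3p_{Aroma} + 2p_{Brew}).
∂π/∂p_{Aroma} = 145 − 6p_{Aroma} + 2p_{Brew} = 0 ⇒ p_{Aroma} = 145/6 + (1/3)p_{Brew}.
The game is symmetric, so in equilibrium p_{Brew} = p_{Aroma}: the reaction function gives (2/3)p_{Aroma} = 145/6, hence p_{Aroma} = 36.25.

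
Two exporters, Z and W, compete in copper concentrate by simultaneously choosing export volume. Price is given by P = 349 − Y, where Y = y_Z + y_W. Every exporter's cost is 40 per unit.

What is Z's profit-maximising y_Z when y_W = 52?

128.5

Exporter Z's profit: π = y_Z(349 − (y_Z + y_W)) − 40y_Z.
∂π/∂y_Z = 309 − 2y_Z − y_W = 0, so y_Z = 154.5 − 0.5y_W.
At y_W = 52: y_Z = 154.5 − 0.5·52 = 128.5.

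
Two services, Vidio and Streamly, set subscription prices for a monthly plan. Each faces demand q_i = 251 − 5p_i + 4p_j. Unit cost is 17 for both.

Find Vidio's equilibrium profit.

Vidio's profit: π = (p_{Vidio} − 17)(251 − 5p_{Vidio} + 4p_{Streamly}).
∂π/∂p_{Vidio} = 336 − 10p_{Vidio} + 4p_{Streamly} = 0 ⇒ p_{Vidio} = 33.6 + 0.4p_{Streamly}.
By symmetry p_{Streamly} = p_{Vidio}; substituting into the reaction function, 0.6p_{Vidio} = 33.6 and p_{Vidio} = 56.
q_{Vidio} = 251 − 5·56 + 4·56 = 195.
Profit = (56 − 17)·195 = 7605.

7605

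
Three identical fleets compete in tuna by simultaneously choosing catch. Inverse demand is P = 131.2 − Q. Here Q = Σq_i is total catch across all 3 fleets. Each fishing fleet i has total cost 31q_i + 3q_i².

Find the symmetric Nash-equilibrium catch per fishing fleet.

10.02

A representative fishing fleet's profit is π_i = q_i(131.2 − Q) − 31q_i − 3q_i², with Q = q_i + Σ_{j≠i} q_j.
First-order condition: 100.2 − 8q_i − Σ_{j≠i} q_j = 0.
With identical fishing fleets, set every q_j = q: then 100.2 − 8q − 2q = 0, i.e. q = 100.2/10 = 10.02.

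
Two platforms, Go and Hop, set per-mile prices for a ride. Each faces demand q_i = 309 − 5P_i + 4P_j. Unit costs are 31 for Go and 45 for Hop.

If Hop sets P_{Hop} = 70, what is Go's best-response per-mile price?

Go's profit: π = (P_{Go} − 31)(309 − 5P_{Go} + 4P_{Hop}).
∂π/∂P_{Go} = 464 − 10P_{Go} + 4P_{Hop} = 0 ⇒ P_{Go} = 46.4 + 0.4P_{Hop}.
At P_{Hop} = 70: P_{Go} = 46.4 + 0.4·70 = 74.4.

74.4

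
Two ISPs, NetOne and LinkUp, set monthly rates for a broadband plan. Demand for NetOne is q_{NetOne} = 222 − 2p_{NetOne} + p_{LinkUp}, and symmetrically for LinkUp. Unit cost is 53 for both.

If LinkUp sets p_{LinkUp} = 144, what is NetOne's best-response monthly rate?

118

NetOne's profit: π = (p_{NetOne} − 53)(222 − 2p_{NetOne} + p_{LinkUp}).
∂π/∂p_{NetOne} = 328 − 4p_{NetOne} + p_{LinkUp} = 0 ⇒ p_{NetOne} = 82 + 0.25p_{LinkUp}.
At p_{LinkUp} = 144: p_{NetOne} = 82 + 0.25·144 = 118.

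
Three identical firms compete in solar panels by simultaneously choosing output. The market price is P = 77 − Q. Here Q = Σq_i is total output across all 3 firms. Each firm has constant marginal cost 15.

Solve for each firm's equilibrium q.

15.5

A representative firm's profit is π_i = q_i(77 − Q) − 15q_i, with Q = q_i + Σ_{j≠i} q_j.
First-order condition: 62 − 2q_i − Σ_{j≠i} q_j = 0.
In a symmetric equilibrium every firm chooses the same q, so Σ_{j≠i} q_j = 2q. The condition becomes 62 − 4q = 0, giving q = 62/4 = 15.5.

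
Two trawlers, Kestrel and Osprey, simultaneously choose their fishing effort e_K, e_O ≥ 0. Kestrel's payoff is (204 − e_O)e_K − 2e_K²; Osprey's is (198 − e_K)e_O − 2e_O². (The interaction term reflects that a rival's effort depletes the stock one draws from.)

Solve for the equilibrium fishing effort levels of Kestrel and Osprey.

41.2, 39.2

Expanding Kestrel's payoff: 204e_K − e_Oe_K − 2e_K².
∂π/∂e_K = 204 − e_O − 4e_K = 0, so e_K = 51 − 0.25e_O.
Likewise for Osprey: e_O = 49.5 − 0.25e_K.
Solving the two reaction functions simultaneously: (1 − (−0.25)(−0.25))e_K = 51 − 0.25·49.5, so 0.9375e_K = 38.625 and e_K = 41.2.
Then e_O = 49.5 − 0.25·41.2 = 39.2.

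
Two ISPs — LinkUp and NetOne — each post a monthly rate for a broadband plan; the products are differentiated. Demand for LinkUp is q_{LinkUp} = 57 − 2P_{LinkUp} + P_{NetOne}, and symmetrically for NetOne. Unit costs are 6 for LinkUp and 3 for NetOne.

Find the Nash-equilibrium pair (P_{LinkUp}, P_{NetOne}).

LinkUp's profit: π = (P_{LinkUp} − 6)(57 − 2P_{LinkUp} + P_{NetOne}).
∂π/∂P_{LinkUp} = 69 − 4P_{LinkUp} + P_{NetOne} = 0 ⇒ P_{LinkUp} = 17.25 + 0.25P_{NetOne}.
Similarly P_{NetOne} = 15.75 + 0.25P_{LinkUp}.
Substituting the second reaction function into the first: P_{LinkUp} = 17.25 + 0.25(15.75 + 0.25P_{LinkUp}), which gives 0.9375P_{LinkUp} = 21.1875 ⇒ P_{LinkUp} = 22.6.
Then P_{NetOne} = 15.75 + 0.25·22.6 = 21.4.

22.6, 21.4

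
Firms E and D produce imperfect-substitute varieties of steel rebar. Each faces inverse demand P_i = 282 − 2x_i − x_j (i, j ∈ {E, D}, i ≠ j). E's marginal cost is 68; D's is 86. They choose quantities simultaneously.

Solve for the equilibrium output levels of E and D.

Firm E's profit: π = x_E(282 − 2x_E − x_D) − 68x_E.
∂π/∂x_E = 214 − 4x_E − x_D = 0 ⇒ x_E = 53.5 − 0.25x_D.
Similarly x_D = 49 − 0.25x_E.
Plugging x_D into E's best response: x_E = 53.5 − 0.25(49 − 0.25x_E) ⇒ 0.9375x_E = 41.25, so x_E = 44.
Then x_D = 49 − 0.25·44 = 38.

44, 38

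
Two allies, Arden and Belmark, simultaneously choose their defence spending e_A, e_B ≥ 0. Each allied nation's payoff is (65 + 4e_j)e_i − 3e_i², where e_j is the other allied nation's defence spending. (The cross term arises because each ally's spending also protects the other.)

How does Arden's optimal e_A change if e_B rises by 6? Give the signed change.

Arden's payoff is (65 + 4e_B)e_A − 3e_A².
∂π/∂e_A = 65 + 4e_B − 6e_A = 0, so e_A = 65/6 + (2/3)e_B.
The reaction-function slope is 2/3, so a 6-unit rise in e_B moves e_A by 2/3 × 6 = 4. Arden's best response rises — the actions are strategic complements.

4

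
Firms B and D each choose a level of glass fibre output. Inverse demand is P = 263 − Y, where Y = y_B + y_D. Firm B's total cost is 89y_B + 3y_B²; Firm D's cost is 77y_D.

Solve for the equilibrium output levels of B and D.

Firm B's profit: π = y_B(263 − (y_B + y_D)) − 89y_B − 3y_B².
∂π/∂y_B = 174 − 8y_B − y_D = 0, so y_B = 21.75 − 0.125y_D.
For D: ∂π/∂y_D = 186 − 2y_D − y_B = 0 ⇒ y_D = 93 − 0.5y_B.
Substituting the second reaction function into the first: y_B = 21.75 − 0.125(93 − 0.5y_B), which gives 0.9375y_B = 10.125 ⇒ y_B = 10.8.
Then y_D = 93 − 0.5·10.8 = 87.6.

10.8, 87.6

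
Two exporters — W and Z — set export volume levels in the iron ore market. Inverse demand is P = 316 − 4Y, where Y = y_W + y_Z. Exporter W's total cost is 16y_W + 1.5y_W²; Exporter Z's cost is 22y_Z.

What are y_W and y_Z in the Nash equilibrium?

Exporter W's profit: π = y_W(316 − 4(y_W + y_Z)) − 16y_W − 1.5y_W².
∂π/∂y_W = 300 − 11y_W − 4y_Z = 0, so y_W = 300/11 − (4/11)y_Z.
For Z: ∂π/∂y_Z = 294 − 8y_Z − 4y_W = 0 ⇒ y_Z = 36.75 − 0.5y_W.
Plugging y_Z into W's best response: y_W = 300/11 − (4/11)(36.75 − 0.5y_W) ⇒ (9/11)y_W = 153/11, so y_W = 17.
Then y_Z = 36.75 − 0.5·17 = 28.25.

17, 28.25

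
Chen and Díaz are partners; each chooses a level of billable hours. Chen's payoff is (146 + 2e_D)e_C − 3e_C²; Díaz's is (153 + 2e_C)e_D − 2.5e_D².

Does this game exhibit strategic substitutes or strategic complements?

Expanding Chen's payoff: 146e_C + 2e_De_C − 3e_C².
∂π/∂e_C = 146 + 2e_D − 6e_C = 0, so e_C = 73/3 + (1/3)e_D.
The best-response slope de_C/de_D = 1/3 > 0: the reaction function is upward-sloping, so the choices are strategic complements.

strategic complements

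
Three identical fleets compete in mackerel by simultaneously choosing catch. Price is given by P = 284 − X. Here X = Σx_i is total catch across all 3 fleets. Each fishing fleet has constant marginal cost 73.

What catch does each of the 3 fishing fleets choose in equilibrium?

A representative fishing fleet's profit is π_i = x_i(284 − X) − 73x_i, with X = x_i + Σ_{j≠i} x_j.
First-order condition: 211 − 2x_i − Σ_{j≠i} x_j = 0.
Imposing symmetry (x_j = x for all j) turns Σ_{j≠i} x_j into 2x, so 211 = 4x and x = 52.75.

52.75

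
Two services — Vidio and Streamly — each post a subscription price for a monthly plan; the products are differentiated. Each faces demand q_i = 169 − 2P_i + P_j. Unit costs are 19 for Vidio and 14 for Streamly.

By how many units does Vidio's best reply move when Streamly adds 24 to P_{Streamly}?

6

Vidio's profit: π = (P_{Vidio} − 19)(169 − 2P_{Vidio} + P_{Streamly}).
∂π/∂P_{Vidio} = 207 − 4P_{Vidio} + P_{Streamly} = 0 ⇒ P_{Vidio} = 51.75 + 0.25P_{Streamly}.
The reaction-function slope is 0.25, so a 24-unit rise in P_{Streamly} moves P_{Vidio} by 0.25 × 24 = 6. Vidio's best response rises — the actions are strategic complements.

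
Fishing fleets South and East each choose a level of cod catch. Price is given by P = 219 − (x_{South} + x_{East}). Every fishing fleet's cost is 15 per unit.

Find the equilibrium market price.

Fishing fleet South's profit: π = x_{South}(219 − (x_{South} + x_{East})) − 15x_{South}.
∂π/∂x_{South} = 204 − 2x_{South} − x_{East} = 0, so x_{South} = 102 − 0.5x_{East}.
The game is symmetric, so in equilibrium x_{East} = x_{South}: the reaction function gives 1.5x_{South} = 102, hence x_{South} = 68.
Equilibrium price: P = 219 − 136 = 83.

83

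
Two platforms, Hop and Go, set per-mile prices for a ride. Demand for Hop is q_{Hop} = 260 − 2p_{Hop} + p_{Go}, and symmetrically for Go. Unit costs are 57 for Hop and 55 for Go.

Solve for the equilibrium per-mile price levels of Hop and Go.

Hop's profit: π = (p_{Hop} − 57)(260 − 2p_{Hop} + p_{Go}).
∂π/∂p_{Hop} = 374 − 4p_{Hop} + p_{Go} = 0 ⇒ p_{Hop} = 93.5 + 0.25p_{Go}.
Similarly p_{Go} = 92.5 + 0.25p_{Hop}.
Solving the two reaction functions simultaneously: (1 − (0.25)(0.25))p_{Hop} = 93.5 + 0.25·92.5, so 0.9375p_{Hop} = 116.625 and p_{Hop} = 124.4.
Then p_{Go} = 92.5 + 0.25·124.4 = 123.6.

124.4, 123.6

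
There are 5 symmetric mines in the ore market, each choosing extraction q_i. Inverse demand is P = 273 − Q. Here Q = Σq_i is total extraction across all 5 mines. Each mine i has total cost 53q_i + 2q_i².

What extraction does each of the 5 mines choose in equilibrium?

22

A representative mine's profit is π_i = q_i(273 − Q) − 53q_i − 2q_i², with Q = q_i + Σ_{j≠i} q_j.
First-order condition: 220 − 6q_i − Σ_{j≠i} q_j = 0.
With identical mines, set every q_j = q: then 220 − 6q − 4q = 0, i.e. q = 220/10 = 22.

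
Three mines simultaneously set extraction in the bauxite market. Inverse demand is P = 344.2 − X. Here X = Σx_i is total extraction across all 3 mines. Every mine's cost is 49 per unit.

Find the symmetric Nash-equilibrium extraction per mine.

A representative mine's profit is π_i = x_i(344.2 − X) − 49x_i, with X = x_i + Σ_{j≠i} x_j.
First-order condition: 295.2 − 2x_i − Σ_{j≠i} x_j = 0.
With identical mines, set every x_j = x: then 295.2 − 2x − 2x = 0, i.e. x = 295.2/4 = 73.8.

73.8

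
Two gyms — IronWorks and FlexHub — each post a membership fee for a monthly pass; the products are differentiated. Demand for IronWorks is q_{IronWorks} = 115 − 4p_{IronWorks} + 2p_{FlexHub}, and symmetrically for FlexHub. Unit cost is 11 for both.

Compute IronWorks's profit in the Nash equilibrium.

IronWorks's profit: π = (p_{IronWorks} − 11)(115 − 4p_{IronWorks} + 2p_{FlexHub}).
∂π/∂p_{IronWorks} = 159 − 8p_{IronWorks} + 2p_{FlexHub} = 0 ⇒ p_{IronWorks} = 19.875 + 0.25p_{FlexHub}.
By symmetry p_{FlexHub} = p_{IronWorks}; substituting into the reaction function, 0.75p_{IronWorks} = 19.875 and p_{IronWorks} = 26.5.
q_{IronWorks} = 115 − 4·26.5 + 2·26.5 = 62.
Profit = (26.5 − 11)·62 = 961.

961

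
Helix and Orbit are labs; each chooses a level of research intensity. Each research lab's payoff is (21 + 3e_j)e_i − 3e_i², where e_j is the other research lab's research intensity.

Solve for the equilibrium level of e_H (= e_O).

Helix's payoff is (21 + 3e_O)e_H − 3e_H².
∂π/∂e_H = 21 + 3e_O − 6e_H = 0, so e_H = 3.5 + 0.5e_O.
The game is symmetric, so in equilibrium e_O = e_H: the reaction function gives 0.5e_H = 3.5, hence e_H = 7.

7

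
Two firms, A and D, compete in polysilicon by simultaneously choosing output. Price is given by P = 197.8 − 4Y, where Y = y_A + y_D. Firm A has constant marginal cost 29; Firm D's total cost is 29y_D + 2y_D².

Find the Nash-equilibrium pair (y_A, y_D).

Firm A's profit: π = y_A(197.8 − 4(y_A + y_D)) − 29y_A.
∂π/∂y_A = 168.8 − 8y_A − 4y_D = 0, so y_A = 21.1 − 0.5y_D.
For D: ∂π/∂y_D = 168.8 − 12y_D − 4y_A = 0 ⇒ y_D = 211/15 − (1/3)y_A.
Plugging y_D into A's best response: y_A = 21.1 − 0.5(211/15 − (1/3)y_A) ⇒ (5/6)y_A = 211/15, so y_A = 16.88.
Then y_D = 211/15 − (1/3)·16.88 = 8.44.

16.88, 8.44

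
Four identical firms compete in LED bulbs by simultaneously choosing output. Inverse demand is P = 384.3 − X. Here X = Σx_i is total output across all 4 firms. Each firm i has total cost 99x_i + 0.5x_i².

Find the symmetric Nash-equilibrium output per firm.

A representative firm's profit is π_i = x_i(384.3 − X) − 99x_i − 0.5x_i², with X = x_i + Σ_{j≠i} x_j.
First-order condition: 285.3 − 3x_i − Σ_{j≠i} x_j = 0.
With identical firms, set every x_j = x: then 285.3 − 3x − 3x = 0, i.e. x = 285.3/6 = 47.55.

47.55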